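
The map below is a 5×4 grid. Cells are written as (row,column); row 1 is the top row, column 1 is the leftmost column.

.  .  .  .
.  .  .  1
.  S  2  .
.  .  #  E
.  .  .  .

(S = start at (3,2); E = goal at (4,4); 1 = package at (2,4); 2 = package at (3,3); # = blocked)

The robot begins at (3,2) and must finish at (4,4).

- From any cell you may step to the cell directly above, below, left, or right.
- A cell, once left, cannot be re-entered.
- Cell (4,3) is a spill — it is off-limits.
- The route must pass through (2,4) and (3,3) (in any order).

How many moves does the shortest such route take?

Any route passes through (2,4) and (3,3) in some order between (3,2) and (4,4). Summing Manhattan distances along each leg and taking the cheapest ordering ((3,2) → (3,3) → (2,4) → (4,4)) gives a lower bound of 1 + 2 + 2 = 5 moves.
A route of 5 moves achieves this: (3,2) → (3,3) → (2,3) → (2,4) → (3,4) → (4,4).
Since 5 matches the lower bound, it is optimal.

5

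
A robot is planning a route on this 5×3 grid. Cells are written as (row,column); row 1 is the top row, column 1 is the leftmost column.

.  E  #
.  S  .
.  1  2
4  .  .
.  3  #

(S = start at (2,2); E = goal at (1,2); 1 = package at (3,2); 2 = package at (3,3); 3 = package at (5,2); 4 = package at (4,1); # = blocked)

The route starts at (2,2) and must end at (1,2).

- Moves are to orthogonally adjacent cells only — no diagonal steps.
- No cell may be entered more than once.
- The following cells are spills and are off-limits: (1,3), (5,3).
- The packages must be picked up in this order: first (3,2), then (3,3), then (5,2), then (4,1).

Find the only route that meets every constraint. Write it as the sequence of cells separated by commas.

(2,2), (3,2), (3,3), (4,3), (4,2), (5,2), (5,1), (4,1), (3,1), (2,1), (1,1), (1,2)

The waypoints must appear in the order (3,2), (3,3), (5,2), (4,1), with no cell reused.
Route from (2,2): down 1 to (3,2), right 1 to (3,3), down 1 to (4,3), left 1 to (4,2), down 1 to (5,2), left 1 to (5,1), up 4 to (1,1), right 1 to (1,2) — 11 moves in all.
Check: order respected (1 at step 1, 2 at step 2, 3 at step 5, 4 at step 7).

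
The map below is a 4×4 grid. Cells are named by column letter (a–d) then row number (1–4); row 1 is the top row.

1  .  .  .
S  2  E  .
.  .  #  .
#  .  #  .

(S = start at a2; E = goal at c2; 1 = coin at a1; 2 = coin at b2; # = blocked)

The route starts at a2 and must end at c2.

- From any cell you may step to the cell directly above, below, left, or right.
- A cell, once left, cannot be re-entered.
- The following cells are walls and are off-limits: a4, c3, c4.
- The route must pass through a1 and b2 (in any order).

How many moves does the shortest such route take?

Any route passes through a1 and b2 in some order between a2 and c2. Summing Manhattan distances along each leg and taking the cheapest ordering (a2 → a1 → b2 → c2) gives a lower bound of 1 + 2 + 1 = 4 moves.
A route of 4 moves achieves this: a2 → a1 → b1 → b2 → c2.
Since 4 matches the lower bound, it is optimal.

4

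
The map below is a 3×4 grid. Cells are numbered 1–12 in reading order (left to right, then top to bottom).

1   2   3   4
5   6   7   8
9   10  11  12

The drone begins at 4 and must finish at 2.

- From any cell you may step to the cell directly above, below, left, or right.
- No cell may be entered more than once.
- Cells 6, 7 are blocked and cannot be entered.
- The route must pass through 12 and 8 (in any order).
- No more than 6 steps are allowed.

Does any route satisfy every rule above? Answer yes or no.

Exhausting the options from 4, every branch either dead-ends against blocked cells, would have to re-enter a cell already used, runs past the 6-move limit, or reaches the goal with a constraint still unmet.

no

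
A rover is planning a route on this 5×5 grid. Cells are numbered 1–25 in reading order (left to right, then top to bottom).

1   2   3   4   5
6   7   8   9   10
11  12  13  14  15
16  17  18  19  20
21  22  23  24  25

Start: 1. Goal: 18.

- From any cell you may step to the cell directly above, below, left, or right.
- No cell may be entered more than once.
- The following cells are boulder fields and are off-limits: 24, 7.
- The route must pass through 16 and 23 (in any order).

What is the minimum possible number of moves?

Any route passes through 16 and 23 in some order between 1 and 18. Summing Manhattan distances along each leg and taking the cheapest ordering (1 → 16 → 23 → 18) gives a lower bound of 3 + 3 + 1 = 7 moves.
A route of 7 moves achieves this: 1 → 6 → 11 → 16 → 21 → 22 → 23 → 18.
Since 7 matches the lower bound, it is optimal.

7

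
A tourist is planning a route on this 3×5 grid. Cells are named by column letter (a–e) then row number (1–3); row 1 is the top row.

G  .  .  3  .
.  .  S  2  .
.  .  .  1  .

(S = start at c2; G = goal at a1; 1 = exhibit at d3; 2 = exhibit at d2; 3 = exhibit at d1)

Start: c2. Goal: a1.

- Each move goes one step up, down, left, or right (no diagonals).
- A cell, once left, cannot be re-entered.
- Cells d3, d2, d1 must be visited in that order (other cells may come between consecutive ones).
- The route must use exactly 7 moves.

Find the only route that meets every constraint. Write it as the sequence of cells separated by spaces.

c2 c3 d3 d2 d1 c1 b1 a1

The waypoints must appear in the order d3, d2, d1, with no cell reused.
Route from c2: down to c3, right to d3, 2× up (reaching d1), 3× left (reaching a1) — 7 moves in all.
Check: order respected (1 at step 2, 2 at step 3, 3 at step 4); 7 moves as required.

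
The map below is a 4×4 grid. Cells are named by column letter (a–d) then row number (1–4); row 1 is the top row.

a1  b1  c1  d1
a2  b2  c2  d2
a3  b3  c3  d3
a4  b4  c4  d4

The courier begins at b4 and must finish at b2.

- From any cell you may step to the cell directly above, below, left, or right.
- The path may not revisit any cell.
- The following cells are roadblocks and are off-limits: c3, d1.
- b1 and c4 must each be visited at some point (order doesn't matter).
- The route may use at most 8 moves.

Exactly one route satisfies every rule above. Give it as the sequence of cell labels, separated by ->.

Any route must reach b1 and c4 and still end at b2 within 8 moves, so the order of the required stops is forced.
Route from b4: 2× right (reaching d4), 2× up (reaching d2), left to c2, up to c1, left to b1, down to b2 — 8 moves in all.
Check: all required cells visited; 8 ≤ 8 moves.

b4 -> c4 -> d4 -> d3 -> d2 -> c2 -> c1 -> b1 -> b2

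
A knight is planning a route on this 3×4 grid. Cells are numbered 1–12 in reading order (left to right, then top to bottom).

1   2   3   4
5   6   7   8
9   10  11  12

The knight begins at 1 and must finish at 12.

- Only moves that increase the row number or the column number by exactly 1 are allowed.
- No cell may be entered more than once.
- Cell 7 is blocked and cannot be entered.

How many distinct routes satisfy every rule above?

A right/down-only route from 1 to 12 makes exactly 2 down-moves and 3 right-moves in some order.
With no other constraints that would be C(5,2) = 10 routes.
Subtract routes through each blocked cell (inclusion–exclusion for overlaps): − through 7: 6 → 4.
That gives 4 routes.

4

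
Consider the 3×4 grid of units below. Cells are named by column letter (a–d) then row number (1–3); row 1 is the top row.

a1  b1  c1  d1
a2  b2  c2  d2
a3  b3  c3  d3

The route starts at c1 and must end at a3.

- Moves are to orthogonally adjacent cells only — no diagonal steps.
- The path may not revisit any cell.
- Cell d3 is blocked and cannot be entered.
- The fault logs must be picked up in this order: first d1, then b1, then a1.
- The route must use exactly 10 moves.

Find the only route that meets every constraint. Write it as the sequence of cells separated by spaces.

The waypoints must appear in the order d1, b1, a1, with no cell reused.
Route from c1: right 1 to d1, down 1 to d2, left 1 to c2, down 1 to c3, left 1 to b3, up 2 to b1, left 1 to a1, down 2 to a3 — 10 moves in all.
Check: order respected (d1 at step 1, b1 at step 7, a1 at step 8); 10 moves as required.

c1 d1 d2 c2 c3 b3 b2 b1 a1 a2 a3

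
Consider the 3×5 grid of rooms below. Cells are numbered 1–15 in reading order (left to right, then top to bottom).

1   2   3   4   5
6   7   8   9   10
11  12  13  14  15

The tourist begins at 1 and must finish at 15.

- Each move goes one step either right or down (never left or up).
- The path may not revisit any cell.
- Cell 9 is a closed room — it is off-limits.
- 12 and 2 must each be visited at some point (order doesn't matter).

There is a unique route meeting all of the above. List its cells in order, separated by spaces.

Moves only go right or down, so the column and row indices never decrease.
Route from 1: right 1 to 2, down 2 to 12, right 3 to 15 — 6 moves in all.
Check: all required cells visited.

1 2 7 12 13 14 15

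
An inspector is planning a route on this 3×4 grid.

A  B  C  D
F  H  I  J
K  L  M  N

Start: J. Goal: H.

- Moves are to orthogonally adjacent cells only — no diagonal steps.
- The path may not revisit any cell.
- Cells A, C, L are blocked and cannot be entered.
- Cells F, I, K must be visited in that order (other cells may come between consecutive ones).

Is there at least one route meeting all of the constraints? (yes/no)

K must be visited but has only one open neighbour (F), and it is neither the start nor the goal — the route would have to enter and leave through F, re-entering it.

no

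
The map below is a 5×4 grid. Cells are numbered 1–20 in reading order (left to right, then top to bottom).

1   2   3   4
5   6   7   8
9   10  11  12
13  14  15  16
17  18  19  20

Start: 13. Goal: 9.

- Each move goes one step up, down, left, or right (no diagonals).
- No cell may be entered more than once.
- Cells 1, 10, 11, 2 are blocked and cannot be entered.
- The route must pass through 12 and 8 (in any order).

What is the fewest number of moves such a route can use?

9

Any route passes through 12 and 8 in some order between 13 and 9. Summing Manhattan distances along each leg and taking the cheapest ordering (13 → 12 → 8 → 9) gives a lower bound of 4 + 1 + 4 = 9 moves.
A route of 9 moves achieves this: 13 → 14 → 15 → 16 → 12 → 8 → 7 → 6 → 5 → 9.
Since 9 matches the lower bound, it is optimal.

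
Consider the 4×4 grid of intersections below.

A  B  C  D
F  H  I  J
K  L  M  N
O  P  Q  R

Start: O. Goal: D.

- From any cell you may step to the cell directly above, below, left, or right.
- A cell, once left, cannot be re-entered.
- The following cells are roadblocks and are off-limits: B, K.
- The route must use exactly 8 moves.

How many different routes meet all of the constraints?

9

Need simple routes of exactly 8 moves from O to D (Manhattan distance 6, so 1 moves are spent on a detour and 1 undoing it).
Branch systematically from the start, pruning whenever the remaining move budget drops below the Manhattan distance to D or differs from it in parity. Every completion starts via P: 9.
That gives 9 routes.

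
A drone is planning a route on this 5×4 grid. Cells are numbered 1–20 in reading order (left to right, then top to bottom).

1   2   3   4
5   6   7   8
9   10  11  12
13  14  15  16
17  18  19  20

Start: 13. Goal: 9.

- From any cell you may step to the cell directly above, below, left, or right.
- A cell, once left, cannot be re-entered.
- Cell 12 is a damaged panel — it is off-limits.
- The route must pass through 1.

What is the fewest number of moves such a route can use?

7

Any route passes through 1 somewhere between 13 and 9. Summing Manhattan distances along the two legs (13 → 1 → 9) gives a lower bound of 3 + 2 = 5 moves.
The shortest route satisfying every rule uses 7 moves: 13 → 14 → 10 → 6 → 2 → 1 → 5 → 9.
The bound of 5 isn't tight here; checking systematically, no route of length 5 through 6 satisfies every constraint, so 7 is the minimum.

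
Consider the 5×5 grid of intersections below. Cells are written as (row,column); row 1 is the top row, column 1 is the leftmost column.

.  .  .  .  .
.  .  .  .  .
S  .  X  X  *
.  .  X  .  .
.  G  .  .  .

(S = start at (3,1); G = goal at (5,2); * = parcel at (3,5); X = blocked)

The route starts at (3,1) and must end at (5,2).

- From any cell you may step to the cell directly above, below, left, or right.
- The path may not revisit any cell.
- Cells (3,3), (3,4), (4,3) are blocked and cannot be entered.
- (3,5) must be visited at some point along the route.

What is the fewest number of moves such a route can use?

11

Any route passes through (3,5) somewhere between (3,1) and (5,2). Summing Manhattan distances along the two legs ((3,1) → (3,5) → (5,2)) gives a lower bound of 4 + 5 = 9 moves.
That bound ignores the blocked cells. Measuring each leg by the fewest moves that actually steer around them ((3,1)→(3,5): 6; (3,5)→(5,2): 5) raises the lower bound to 11.
A route of 11 moves exists: (3,1) → (2,1) → (2,2) → (2,3) → (2,4) → (2,5) → (3,5) → (4,5) → (5,5) → (5,4) → (5,3) → (5,2).
Since 11 matches that lower bound, it is optimal.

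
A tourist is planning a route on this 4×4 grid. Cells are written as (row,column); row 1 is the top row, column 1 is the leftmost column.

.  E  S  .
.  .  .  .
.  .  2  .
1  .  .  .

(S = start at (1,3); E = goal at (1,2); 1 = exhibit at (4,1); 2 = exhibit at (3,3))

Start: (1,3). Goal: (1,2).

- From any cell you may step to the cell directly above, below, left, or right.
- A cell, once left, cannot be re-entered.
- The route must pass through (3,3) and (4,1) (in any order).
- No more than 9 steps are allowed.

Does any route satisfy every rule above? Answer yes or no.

One route that works: (1,3) → (2,3) → (3,3) → (4,3) → (4,2) → (4,1) → (3,1) → (2,1) → (1,1) → (1,2).

yes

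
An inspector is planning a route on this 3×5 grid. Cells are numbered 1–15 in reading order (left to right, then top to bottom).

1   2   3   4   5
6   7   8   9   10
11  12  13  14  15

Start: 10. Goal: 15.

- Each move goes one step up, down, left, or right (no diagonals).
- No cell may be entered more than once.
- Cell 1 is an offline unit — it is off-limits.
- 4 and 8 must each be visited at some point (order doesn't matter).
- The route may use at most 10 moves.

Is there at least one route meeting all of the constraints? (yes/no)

One route that works: 10 → 5 → 4 → 9 → 8 → 13 → 14 → 15.

yes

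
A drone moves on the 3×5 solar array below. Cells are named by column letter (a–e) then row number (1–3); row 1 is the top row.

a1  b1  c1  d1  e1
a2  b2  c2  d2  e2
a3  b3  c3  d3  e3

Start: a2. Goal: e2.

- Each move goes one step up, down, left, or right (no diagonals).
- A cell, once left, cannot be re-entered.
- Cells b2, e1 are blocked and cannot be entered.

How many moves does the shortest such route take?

6

The Manhattan distance from a2 to e2 is |2−2| + |1−5| = 4, so at least 4 moves are needed.
That bound ignores the blocked cells. Measuring each leg by the fewest moves that actually steer around them (a2→e2: 6) raises the lower bound to 6.
A route of 6 moves exists: a2 → a1 → b1 → c1 → c2 → d2 → e2.
Since 6 matches that lower bound, it is optimal.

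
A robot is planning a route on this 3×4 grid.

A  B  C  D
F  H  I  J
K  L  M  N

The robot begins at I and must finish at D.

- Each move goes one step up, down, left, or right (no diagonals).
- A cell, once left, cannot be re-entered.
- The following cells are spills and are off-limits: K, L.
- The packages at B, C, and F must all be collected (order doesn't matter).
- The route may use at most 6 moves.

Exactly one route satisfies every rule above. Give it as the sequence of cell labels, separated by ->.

The budget equals the shortest possible length, so every move has to be on a shortest route through the required cells.
Route from I: left 2 to F, up 1 to A, right 3 to D — 6 moves in all.
Check: all required cells visited; 6 ≤ 6 moves.

I -> H -> F -> A -> B -> C -> D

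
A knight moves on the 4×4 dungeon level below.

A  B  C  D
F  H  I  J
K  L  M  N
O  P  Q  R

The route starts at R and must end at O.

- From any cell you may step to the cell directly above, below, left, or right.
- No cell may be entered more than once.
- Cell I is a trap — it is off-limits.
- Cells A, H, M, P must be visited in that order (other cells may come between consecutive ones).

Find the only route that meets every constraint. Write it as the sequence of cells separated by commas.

R, N, J, D, C, B, A, F, H, L, M, Q, P, O

The waypoints must appear in the order A, H, M, P, with no cell reused.
Route from R: up 3 to D, left 3 to A, down 1 to F, right 1 to H, down 1 to L, right 1 to M, down 1 to Q, left 2 to O — 13 moves in all.
Check: order respected (A at step 6, H at step 8, M at step 10, P at step 12).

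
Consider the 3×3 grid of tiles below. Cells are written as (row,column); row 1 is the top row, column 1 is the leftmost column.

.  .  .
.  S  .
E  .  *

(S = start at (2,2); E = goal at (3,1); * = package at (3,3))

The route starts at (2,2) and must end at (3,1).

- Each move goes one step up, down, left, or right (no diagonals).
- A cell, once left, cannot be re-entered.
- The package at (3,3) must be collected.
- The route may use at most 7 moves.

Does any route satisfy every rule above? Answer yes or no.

yes

One route that works: (2,2) → (2,3) → (3,3) → (3,2) → (3,1).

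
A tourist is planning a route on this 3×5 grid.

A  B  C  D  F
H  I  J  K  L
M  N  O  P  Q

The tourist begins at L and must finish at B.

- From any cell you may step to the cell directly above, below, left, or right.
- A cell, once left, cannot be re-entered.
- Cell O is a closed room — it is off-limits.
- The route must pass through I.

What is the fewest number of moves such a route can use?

Any route passes through I somewhere between L and B. Summing Manhattan distances along the two legs (L → I → B) gives a lower bound of 3 + 1 = 4 moves.
A route of 4 moves achieves this: L → K → J → I → B.
Since 4 matches the lower bound, it is optimal.

4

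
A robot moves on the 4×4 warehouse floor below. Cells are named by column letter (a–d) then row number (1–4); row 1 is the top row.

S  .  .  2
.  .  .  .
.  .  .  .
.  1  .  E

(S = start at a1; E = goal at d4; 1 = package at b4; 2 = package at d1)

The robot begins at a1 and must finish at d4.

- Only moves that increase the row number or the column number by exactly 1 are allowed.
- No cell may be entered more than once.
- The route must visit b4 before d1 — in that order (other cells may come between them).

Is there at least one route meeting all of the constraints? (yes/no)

no

d1 lies above b4, so going from b4 to d1 would need an upward move — but moves only go right/down, so b4 cannot be visited before d1.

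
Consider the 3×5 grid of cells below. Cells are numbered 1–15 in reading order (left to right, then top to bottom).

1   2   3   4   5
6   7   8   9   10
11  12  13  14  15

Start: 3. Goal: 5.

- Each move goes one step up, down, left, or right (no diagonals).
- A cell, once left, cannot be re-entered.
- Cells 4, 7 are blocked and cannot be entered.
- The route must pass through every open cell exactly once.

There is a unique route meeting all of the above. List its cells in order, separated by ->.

3 -> 2 -> 1 -> 6 -> 11 -> 12 -> 13 -> 8 -> 9 -> 14 -> 15 -> 10 -> 5

Need to visit all 13 open cells exactly once, starting at 3 and ending at 5.
Cell 6 has only two open neighbours (1 and 11), so the path must pass straight through it: one of those is the cell it's entered from and the other is where it exits.
Route from 3: left 2 to 1, down 2 to 11, right 2 to 13, up 1 to 8, right 1 to 9, down 1 to 14, right 1 to 15, up 2 to 5 — 12 moves in all.
Check: all 13 open cells covered.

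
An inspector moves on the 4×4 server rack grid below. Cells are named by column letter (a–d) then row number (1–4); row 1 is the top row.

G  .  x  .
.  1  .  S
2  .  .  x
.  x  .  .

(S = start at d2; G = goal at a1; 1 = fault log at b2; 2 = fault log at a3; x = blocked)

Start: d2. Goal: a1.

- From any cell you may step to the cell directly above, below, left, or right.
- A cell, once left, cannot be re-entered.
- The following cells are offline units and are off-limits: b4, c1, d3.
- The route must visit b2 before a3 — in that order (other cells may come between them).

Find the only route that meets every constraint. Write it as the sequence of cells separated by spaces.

The waypoints must appear in the order b2, a3, with no cell reused.
Route from d2: left 2 to b2, down 1 to b3, left 1 to a3, up 2 to a1 — 6 moves in all.
Check: order respected (1 at step 2, 2 at step 4).

d2 c2 b2 b3 a3 a2 a1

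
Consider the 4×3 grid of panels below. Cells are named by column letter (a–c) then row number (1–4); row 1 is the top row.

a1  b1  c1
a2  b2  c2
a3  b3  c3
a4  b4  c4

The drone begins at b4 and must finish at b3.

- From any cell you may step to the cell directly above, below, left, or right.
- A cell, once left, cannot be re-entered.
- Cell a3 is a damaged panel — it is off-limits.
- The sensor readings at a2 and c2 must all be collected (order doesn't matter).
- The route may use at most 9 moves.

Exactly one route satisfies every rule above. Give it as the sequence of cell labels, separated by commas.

b4, c4, c3, c2, c1, b1, a1, a2, b2, b3

Any route must reach a2 and c2 and still end at b3 within 9 moves, so the order of the required stops is forced.
Route from b4: right 1 to c4, up 3 to c1, left 2 to a1, down 1 to a2, right 1 to b2, down 1 to b3 — 9 moves in all.
Check: all required cells visited; 9 ≤ 9 moves.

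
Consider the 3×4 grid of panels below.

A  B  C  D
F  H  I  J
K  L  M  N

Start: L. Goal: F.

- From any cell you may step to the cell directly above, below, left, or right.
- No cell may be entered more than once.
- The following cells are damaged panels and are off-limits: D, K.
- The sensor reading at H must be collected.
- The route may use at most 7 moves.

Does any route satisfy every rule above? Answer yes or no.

yes

One route that works: L → H → F.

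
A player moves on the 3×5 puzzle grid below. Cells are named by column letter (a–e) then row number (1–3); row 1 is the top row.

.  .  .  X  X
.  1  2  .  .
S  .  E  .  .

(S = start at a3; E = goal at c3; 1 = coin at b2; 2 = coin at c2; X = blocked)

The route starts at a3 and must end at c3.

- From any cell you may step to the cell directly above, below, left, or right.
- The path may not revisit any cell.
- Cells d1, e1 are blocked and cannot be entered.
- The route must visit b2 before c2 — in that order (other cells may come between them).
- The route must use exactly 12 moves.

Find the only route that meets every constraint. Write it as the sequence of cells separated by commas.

a3, b3, b2, a2, a1, b1, c1, c2, d2, e2, e3, d3, c3

The waypoints must appear in the order b2, c2, with no cell reused.
Route from a3: right 1 to b3, up 1 to b2, left 1 to a2, up 1 to a1, right 2 to c1, down 1 to c2, right 2 to e2, down 1 to e3, left 2 to c3 — 12 moves in all.
Check: order respected (1 at step 2, 2 at step 7); 12 moves as required.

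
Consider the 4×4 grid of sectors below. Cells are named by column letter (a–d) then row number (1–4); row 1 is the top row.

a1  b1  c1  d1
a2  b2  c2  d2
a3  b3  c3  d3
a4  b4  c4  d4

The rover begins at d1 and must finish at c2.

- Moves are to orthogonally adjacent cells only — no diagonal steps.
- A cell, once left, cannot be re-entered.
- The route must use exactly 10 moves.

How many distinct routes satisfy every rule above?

Need simple routes of exactly 10 moves from d1 to c2 (Manhattan distance 2, so 4 moves are spent on a detour and 4 undoing it).
Branch systematically from the start, pruning whenever the remaining move budget drops below the Manhattan distance to c2 or differs from it in parity. Grouping the completions by first move — via d2: 16; via c1: 16 — and summing: 16 + 16 = 32.
That gives 32 routes.

32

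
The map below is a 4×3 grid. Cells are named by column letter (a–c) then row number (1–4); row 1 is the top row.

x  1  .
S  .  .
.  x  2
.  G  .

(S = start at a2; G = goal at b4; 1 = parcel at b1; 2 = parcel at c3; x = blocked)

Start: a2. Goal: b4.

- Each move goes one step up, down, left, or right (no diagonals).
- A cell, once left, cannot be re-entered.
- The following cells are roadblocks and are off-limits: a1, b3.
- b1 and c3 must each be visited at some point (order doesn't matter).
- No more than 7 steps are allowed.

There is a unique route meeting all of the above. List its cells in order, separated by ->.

The 7-move cap with required stops at b1, c3 leaves no slack for detours.
Route from a2: right 1 to b2, up 1 to b1, right 1 to c1, down 3 to c4, left 1 to b4 — 7 moves in all.
Check: all required cells visited; 7 ≤ 7 moves.

a2 -> b2 -> b1 -> c1 -> c2 -> c3 -> c4 -> b4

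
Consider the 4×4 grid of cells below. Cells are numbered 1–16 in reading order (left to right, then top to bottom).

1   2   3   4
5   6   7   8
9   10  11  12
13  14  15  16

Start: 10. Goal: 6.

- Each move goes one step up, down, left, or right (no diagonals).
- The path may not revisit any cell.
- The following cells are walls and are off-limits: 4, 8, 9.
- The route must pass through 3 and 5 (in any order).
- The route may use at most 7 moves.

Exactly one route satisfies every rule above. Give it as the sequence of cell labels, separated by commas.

10, 11, 7, 3, 2, 1, 5, 6

Any route must reach 3 and 5 and still end at 6 within 7 moves, so the order of the required stops is forced.
Route from 10: right 1 to 11, up 2 to 3, left 2 to 1, down 1 to 5, right 1 to 6 — 7 moves in all.
Check: all required cells visited; 7 ≤ 7 moves.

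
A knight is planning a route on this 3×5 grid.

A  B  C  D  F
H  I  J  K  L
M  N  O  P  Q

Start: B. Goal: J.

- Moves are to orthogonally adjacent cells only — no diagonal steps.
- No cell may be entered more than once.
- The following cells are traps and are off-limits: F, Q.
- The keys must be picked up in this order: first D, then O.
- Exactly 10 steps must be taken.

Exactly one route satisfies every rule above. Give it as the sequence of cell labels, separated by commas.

The waypoints must appear in the order D, O, with no cell reused.
Route from B: right 2 to D, down 2 to P, left 3 to M, up 1 to H, right 2 to J — 10 moves in all.
Check: order respected (D at step 2, O at step 5); 10 moves as required.

B, C, D, K, P, O, N, M, H, I, J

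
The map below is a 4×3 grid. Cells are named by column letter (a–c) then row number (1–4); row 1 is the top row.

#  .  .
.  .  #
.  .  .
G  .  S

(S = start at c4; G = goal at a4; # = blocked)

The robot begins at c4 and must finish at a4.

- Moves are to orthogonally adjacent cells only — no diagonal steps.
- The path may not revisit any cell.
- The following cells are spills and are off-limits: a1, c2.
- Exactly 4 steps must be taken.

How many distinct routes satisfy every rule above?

3

Need simple routes of exactly 4 moves from c4 to a4 (Manhattan distance 2, so 1 moves are spent on a detour and 1 undoing it).
Enumerating: c4 c3 b3 b4 a4 | c4 c3 b3 a3 a4 | c4 b4 b3 a3 a4.
That gives 3 routes.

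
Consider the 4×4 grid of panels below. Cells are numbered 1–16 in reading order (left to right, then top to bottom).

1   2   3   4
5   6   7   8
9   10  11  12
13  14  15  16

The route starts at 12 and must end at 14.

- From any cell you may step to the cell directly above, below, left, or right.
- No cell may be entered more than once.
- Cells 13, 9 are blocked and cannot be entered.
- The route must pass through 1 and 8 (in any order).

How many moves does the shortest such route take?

9

Any route passes through 1 and 8 in some order between 12 and 14. Summing Manhattan distances along each leg and taking the cheapest ordering (12 → 8 → 1 → 14) gives a lower bound of 1 + 4 + 4 = 9 moves.
A route of 9 moves achieves this: 12 → 8 → 4 → 3 → 2 → 1 → 5 → 6 → 10 → 14.
Since 9 matches the lower bound, it is optimal.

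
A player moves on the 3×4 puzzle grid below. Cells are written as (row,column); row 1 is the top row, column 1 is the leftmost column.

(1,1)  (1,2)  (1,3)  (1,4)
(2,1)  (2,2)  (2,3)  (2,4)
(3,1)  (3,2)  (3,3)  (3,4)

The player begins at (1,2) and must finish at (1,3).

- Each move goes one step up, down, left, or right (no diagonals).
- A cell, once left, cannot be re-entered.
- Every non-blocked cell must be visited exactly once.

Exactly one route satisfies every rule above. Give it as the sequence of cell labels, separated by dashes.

Need to visit all 12 open cells exactly once, starting at (1,2) and ending at (1,3).
Cell (1,1) has only two open neighbours ((2,1) and (1,2)), so the path must pass straight through it: one of those is the cell it's entered from and the other is where it exits.
Route from (1,2): left to (1,1), 2× down (reaching (3,1)), right to (3,2), up to (2,2), right to (2,3), down to (3,3), right to (3,4), 2× up (reaching (1,4)), left to (1,3) — 11 moves in all.
Check: all 12 open cells covered.

(1,2) - (1,1) - (2,1) - (3,1) - (3,2) - (2,2) - (2,3) - (3,3) - (3,4) - (2,4) - (1,4) - (1,3)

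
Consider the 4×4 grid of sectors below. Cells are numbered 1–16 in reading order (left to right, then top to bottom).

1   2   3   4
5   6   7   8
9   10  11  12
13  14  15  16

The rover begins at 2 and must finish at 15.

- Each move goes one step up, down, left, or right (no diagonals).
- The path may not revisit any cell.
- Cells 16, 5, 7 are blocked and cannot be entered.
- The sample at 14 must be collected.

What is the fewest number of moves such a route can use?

4

Any route passes through 14 somewhere between 2 and 15. Summing Manhattan distances along the two legs (2 → 14 → 15) gives a lower bound of 3 + 1 = 4 moves.
A route of 4 moves achieves this: 2 → 6 → 10 → 14 → 15.
Since 4 matches the lower bound, it is optimal.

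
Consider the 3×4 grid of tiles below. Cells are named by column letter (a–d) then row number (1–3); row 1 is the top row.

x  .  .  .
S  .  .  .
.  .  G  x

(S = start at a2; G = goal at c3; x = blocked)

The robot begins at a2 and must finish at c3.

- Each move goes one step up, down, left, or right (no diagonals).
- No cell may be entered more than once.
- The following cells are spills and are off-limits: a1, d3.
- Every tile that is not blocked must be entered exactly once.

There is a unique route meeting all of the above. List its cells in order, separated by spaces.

Need to visit all 10 open cells exactly once, starting at a2 and ending at c3.
Cell d2 has only two open neighbours (d1 and c2), so the path must pass straight through it: one of those is the cell it's entered from and the other is where it exits.
Route from a2: down 1 to a3, right 1 to b3, up 2 to b1, right 2 to d1, down 1 to d2, left 1 to c2, down 1 to c3 — 9 moves in all.
Check: all 10 open cells covered.

a2 a3 b3 b2 b1 c1 d1 d2 c2 c3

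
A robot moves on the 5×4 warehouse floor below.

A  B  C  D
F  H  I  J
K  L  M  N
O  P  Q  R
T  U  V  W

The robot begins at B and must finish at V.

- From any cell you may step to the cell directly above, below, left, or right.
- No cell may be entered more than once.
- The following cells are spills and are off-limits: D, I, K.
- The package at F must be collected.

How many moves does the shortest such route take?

Any route passes through F somewhere between B and V. Summing Manhattan distances along the two legs (B → F → V) gives a lower bound of 2 + 5 = 7 moves.
A route of 7 moves achieves this: B → A → F → H → L → P → U → V.
Since 7 matches the lower bound, it is optimal.

7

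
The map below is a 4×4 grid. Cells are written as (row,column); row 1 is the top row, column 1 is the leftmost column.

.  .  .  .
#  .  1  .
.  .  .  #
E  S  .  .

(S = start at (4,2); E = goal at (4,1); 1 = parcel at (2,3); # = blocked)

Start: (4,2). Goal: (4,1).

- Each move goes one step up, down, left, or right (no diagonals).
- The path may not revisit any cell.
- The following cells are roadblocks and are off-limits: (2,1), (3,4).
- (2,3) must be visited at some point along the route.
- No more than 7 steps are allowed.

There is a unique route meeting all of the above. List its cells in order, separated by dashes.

(4,2) - (4,3) - (3,3) - (2,3) - (2,2) - (3,2) - (3,1) - (4,1)

The budget equals the shortest possible length, so every move has to be on a shortest route through the required cells.
Route from (4,2): right 1 to (4,3), up 2 to (2,3), left 1 to (2,2), down 1 to (3,2), left 1 to (3,1), down 1 to (4,1) — 7 moves in all.
Check: all required cells visited; 7 ≤ 7 moves.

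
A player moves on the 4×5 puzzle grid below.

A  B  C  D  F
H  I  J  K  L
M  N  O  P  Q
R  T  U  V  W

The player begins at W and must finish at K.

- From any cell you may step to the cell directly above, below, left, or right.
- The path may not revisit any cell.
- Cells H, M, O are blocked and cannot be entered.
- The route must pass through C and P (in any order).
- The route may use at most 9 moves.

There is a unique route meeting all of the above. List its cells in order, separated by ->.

W -> V -> P -> Q -> L -> F -> D -> C -> J -> K

Any route must reach C and P and still end at K within 9 moves, so the order of the required stops is forced.
Route from W: left 1 to V, up 1 to P, right 1 to Q, up 2 to F, left 2 to C, down 1 to J, right 1 to K — 9 moves in all.
Check: all required cells visited; 9 ≤ 9 moves.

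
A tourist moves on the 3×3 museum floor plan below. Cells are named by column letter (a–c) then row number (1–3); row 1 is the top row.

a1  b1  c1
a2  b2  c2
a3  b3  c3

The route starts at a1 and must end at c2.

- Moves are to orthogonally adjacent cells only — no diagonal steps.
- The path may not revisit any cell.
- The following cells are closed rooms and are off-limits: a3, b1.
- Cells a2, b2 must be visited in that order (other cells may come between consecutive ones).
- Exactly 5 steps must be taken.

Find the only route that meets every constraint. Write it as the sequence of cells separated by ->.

The waypoints must appear in the order a2, b2, with no cell reused.
Route from a1: down to a2, right to b2, down to b3, right to c3, up to c2 — 5 moves in all.
Check: order respected (a2 at step 1, b2 at step 2); 5 moves as required.

a1 -> a2 -> b2 -> b3 -> c3 -> c2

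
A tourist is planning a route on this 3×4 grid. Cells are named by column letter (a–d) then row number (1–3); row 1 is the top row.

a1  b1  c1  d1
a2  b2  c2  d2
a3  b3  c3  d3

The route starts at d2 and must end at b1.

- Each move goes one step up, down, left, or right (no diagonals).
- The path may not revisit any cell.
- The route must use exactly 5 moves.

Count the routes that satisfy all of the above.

Need simple routes of exactly 5 moves from d2 to b1 (Manhattan distance 3, so 1 moves are spent on a detour and 1 undoing it).
Enumerating: d2 d1 c1 c2 b2 b1 | d2 d3 c3 c2 c1 b1 | d2 d3 c3 c2 b2 b1 | d2 d3 c3 b3 b2 b1 | d2 c2 c3 b3 b2 b1 | d2 c2 b2 a2 a1 b1.
That gives 6 routes.

6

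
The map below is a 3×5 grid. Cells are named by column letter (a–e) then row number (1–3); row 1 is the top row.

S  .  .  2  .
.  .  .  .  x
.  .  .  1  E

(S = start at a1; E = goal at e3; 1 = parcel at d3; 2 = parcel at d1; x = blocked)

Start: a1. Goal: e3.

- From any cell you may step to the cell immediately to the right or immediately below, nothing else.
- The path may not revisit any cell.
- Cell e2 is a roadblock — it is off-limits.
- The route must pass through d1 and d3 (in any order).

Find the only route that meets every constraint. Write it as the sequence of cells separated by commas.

Moves only go right or down, so the column and row indices never decrease.
Route from a1: 3× right (reaching d1), 2× down (reaching d3), right to e3 — 6 moves in all.
Check: all required cells visited.

a1, b1, c1, d1, d2, d3, e3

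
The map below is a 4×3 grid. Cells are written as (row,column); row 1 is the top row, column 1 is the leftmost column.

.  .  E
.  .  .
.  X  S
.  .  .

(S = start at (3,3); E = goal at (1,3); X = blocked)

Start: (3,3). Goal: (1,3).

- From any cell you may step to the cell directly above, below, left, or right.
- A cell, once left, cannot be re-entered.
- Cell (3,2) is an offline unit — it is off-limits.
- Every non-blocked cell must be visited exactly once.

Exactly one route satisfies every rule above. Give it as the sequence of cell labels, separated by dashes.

(3,3) - (4,3) - (4,2) - (4,1) - (3,1) - (2,1) - (1,1) - (1,2) - (2,2) - (2,3) - (1,3)

Need to visit all 11 open cells exactly once, starting at (3,3) and ending at (1,3).
Route from (3,3): down 1 to (4,3), left 2 to (4,1), up 3 to (1,1), right 1 to (1,2), down 1 to (2,2), right 1 to (2,3), up 1 to (1,3) — 10 moves in all.
Check: all 11 open cells covered.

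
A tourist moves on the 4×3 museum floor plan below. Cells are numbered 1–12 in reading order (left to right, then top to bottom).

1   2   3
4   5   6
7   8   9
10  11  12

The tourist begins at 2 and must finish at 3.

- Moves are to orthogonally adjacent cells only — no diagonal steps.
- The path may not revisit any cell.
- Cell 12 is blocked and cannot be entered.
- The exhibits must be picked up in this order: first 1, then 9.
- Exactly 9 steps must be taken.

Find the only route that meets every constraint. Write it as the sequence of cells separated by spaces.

2 1 4 7 10 11 8 9 6 3

The waypoints must appear in the order 1, 9, with no cell reused.
Route from 2: left to 1, 3× down (reaching 10), right to 11, up to 8, right to 9, 2× up (reaching 3) — 9 moves in all.
Check: order respected (1 at step 1, 9 at step 7); 9 moves as required.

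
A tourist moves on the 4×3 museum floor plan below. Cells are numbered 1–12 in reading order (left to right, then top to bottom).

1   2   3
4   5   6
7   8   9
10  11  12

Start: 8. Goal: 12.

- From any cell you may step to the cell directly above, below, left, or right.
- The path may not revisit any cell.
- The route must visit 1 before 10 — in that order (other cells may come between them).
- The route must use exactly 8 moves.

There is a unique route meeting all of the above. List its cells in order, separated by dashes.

The waypoints must appear in the order 1, 10, with no cell reused.
Route from 8: up 2 to 2, left 1 to 1, down 3 to 10, right 2 to 12 — 8 moves in all.
Check: order respected (1 at step 3, 10 at step 6); 8 moves as required.

8 - 5 - 2 - 1 - 4 - 7 - 10 - 11 - 12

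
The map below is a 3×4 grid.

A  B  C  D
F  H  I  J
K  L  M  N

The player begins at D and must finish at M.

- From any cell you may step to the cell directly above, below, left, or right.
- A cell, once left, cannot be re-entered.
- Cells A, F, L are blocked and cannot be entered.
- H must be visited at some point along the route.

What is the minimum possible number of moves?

5

Any route passes through H somewhere between D and M. Summing Manhattan distances along the two legs (D → H → M) gives a lower bound of 3 + 2 = 5 moves.
A route of 5 moves achieves this: D → C → B → H → I → M.
Since 5 matches the lower bound, it is optimal.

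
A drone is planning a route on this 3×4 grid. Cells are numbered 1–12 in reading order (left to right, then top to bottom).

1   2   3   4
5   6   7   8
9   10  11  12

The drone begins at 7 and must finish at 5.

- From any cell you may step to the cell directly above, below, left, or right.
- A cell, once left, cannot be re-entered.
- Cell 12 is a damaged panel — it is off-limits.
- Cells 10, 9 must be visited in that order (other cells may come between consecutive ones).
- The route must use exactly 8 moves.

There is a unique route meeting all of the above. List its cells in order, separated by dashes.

7 - 8 - 4 - 3 - 2 - 6 - 10 - 9 - 5

The waypoints must appear in the order 10, 9, with no cell reused.
Route from 7: right to 8, up to 4, 2× left (reaching 2), 2× down (reaching 10), left to 9, up to 5 — 8 moves in all.
Check: order respected (10 at step 6, 9 at step 7); 8 moves as required.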